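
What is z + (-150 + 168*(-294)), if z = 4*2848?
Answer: -38150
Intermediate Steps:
z = 11392
z + (-150 + 168*(-294)) = 11392 + (-150 + 168*(-294)) = 11392 + (-150 - 49392) = 11392 - 49542 = -38150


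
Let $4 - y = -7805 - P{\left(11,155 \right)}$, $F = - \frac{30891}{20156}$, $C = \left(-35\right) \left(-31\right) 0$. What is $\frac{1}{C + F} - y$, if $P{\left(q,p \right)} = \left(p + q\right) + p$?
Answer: $- \frac{251163986}{30891} \approx -8130.7$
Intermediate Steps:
$P{\left(q,p \right)} = q + 2 p$
$C = 0$ ($C = 1085 \cdot 0 = 0$)
$F = - \frac{30891}{20156}$ ($F = \left(-30891\right) \frac{1}{20156} = - \frac{30891}{20156} \approx -1.5326$)
$y = 8130$ ($y = 4 - \left(-7805 - \left(11 + 2 \cdot 155\right)\right) = 4 - \left(-7805 - \left(11 + 310\right)\right) = 4 - \left(-7805 - 321\right) = 4 - -8126 = 4 + 8126 = 8130$)
$\frac{1}{C + F} - y = \frac{1}{0 - \frac{30891}{20156}} - 8130 = \frac{1}{- \frac{30891}{20156}} - 8130 = - \frac{20156}{30891} - 8130 = - \frac{251163986}{30891}$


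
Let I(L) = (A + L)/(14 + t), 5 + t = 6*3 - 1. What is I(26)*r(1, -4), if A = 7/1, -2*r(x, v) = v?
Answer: 33/13 ≈ 2.5385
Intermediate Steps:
r(x, v) = -v/2
A = 7 (A = 7*1 = 7)
t = 12 (t = -5 + (6*3 - 1) = -5 + (18 - 1) = -5 + 17 = 12)
I(L) = 7/26 + L/26 (I(L) = (7 + L)/(14 + 12) = (7 + L)/26 = (7 + L)*(1/26) = 7/26 + L/26)
I(26)*r(1, -4) = (7/26 + (1/26)*26)*(-1/2*(-4)) = (7/26 + 1)*2 = (33/26)*2 = 33/13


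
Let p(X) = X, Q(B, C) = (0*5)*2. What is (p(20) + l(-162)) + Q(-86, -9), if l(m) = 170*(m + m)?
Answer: -55060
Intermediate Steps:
Q(B, C) = 0 (Q(B, C) = 0*2 = 0)
l(m) = 340*m (l(m) = 170*(2*m) = 340*m)
(p(20) + l(-162)) + Q(-86, -9) = (20 + 340*(-162)) + 0 = (20 - 55080) + 0 = -55060 + 0 = -55060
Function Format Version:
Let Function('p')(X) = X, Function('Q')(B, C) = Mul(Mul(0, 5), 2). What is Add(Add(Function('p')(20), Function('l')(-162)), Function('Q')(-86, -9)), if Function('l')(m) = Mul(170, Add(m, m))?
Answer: -55060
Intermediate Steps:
Function('Q')(B, C) = 0 (Function('Q')(B, C) = Mul(0, 2) = 0)
Function('l')(m) = Mul(340, m) (Function('l')(m) = Mul(170, Mul(2, m)) = Mul(340, m))
Add(Add(Function('p')(20), Function('l')(-162)), Function('Q')(-86, -9)) = Add(Add(20, Mul(340, -162)), 0) = Add(Add(20, -55080), 0) = Add(-55060, 0) = -55060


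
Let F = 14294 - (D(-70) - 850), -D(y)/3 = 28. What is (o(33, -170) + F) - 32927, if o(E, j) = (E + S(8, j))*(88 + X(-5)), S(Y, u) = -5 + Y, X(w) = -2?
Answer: -14603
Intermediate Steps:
o(E, j) = 258 + 86*E (o(E, j) = (E + (-5 + 8))*(88 - 2) = (E + 3)*86 = (3 + E)*86 = 258 + 86*E)
D(y) = -84 (D(y) = -3*28 = -84)
F = 15228 (F = 14294 - (-84 - 850) = 14294 - 1*(-934) = 14294 + 934 = 15228)
(o(33, -170) + F) - 32927 = ((258 + 86*33) + 15228) - 32927 = ((258 + 2838) + 15228) - 32927 = (3096 + 15228) - 32927 = 18324 - 32927 = -14603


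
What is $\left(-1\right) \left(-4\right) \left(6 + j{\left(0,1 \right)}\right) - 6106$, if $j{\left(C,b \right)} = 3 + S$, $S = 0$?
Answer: $-6070$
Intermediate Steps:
$j{\left(C,b \right)} = 3$ ($j{\left(C,b \right)} = 3 + 0 = 3$)
$\left(-1\right) \left(-4\right) \left(6 + j{\left(0,1 \right)}\right) - 6106 = \left(-1\right) \left(-4\right) \left(6 + 3\right) - 6106 = 4 \cdot 9 - 6106 = 36 - 6106 = -6070$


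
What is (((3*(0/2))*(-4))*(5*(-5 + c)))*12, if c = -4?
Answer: 0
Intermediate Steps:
(((3*(0/2))*(-4))*(5*(-5 + c)))*12 = (((3*(0/2))*(-4))*(5*(-5 - 4)))*12 = (((3*(0*(1/2)))*(-4))*(5*(-9)))*12 = (((3*0)*(-4))*(-45))*12 = ((0*(-4))*(-45))*12 = (0*(-45))*12 = 0*12 = 0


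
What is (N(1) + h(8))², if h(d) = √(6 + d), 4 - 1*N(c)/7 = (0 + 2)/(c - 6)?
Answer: 24066/25 + 308*√14/5 ≈ 1193.1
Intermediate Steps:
N(c) = 28 - 14/(-6 + c) (N(c) = 28 - 7*(0 + 2)/(c - 6) = 28 - 14/(-6 + c))
(N(1) + h(8))² = (14*(-13 + 2*1)/(-6 + 1) + √(6 + 8))² = (14*(-13 + 2)/(-5) + √14)² = (14*(-⅕)*(-11) + √14)² = (154/5 + √14)²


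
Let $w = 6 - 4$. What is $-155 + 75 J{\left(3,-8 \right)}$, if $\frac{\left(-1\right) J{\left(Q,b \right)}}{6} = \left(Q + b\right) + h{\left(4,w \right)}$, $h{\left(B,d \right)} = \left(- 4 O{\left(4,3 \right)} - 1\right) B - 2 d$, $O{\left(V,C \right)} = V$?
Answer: $34495$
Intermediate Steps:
$w = 2$
$h{\left(B,d \right)} = - 17 B - 2 d$ ($h{\left(B,d \right)} = \left(\left(-4\right) 4 - 1\right) B - 2 d = \left(-16 - 1\right) B - 2 d = - 17 B - 2 d$)
$J{\left(Q,b \right)} = 432 - 6 Q - 6 b$ ($J{\left(Q,b \right)} = - 6 \left(\left(Q + b\right) - 72\right) = - 6 \left(-72 + Q + b\right) = 432 - 6 Q - 6 b$)
$-155 + 75 J{\left(3,-8 \right)} = -155 + 75 \left(432 - 18 - -48\right) = -155 + 75 \left(432 - 18 + 48\right) = -155 + 75 \cdot 462 = -155 + 34650 = 34495$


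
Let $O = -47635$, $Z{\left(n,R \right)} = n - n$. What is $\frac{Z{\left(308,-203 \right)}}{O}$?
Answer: $0$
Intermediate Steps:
$Z{\left(n,R \right)} = 0$
$\frac{Z{\left(308,-203 \right)}}{O} = \frac{0}{-47635} = 0 \left(- \frac{1}{47635}\right) = 0$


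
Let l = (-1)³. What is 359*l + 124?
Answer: -235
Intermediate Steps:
l = -1
359*l + 124 = 359*(-1) + 124 = -359 + 124 = -235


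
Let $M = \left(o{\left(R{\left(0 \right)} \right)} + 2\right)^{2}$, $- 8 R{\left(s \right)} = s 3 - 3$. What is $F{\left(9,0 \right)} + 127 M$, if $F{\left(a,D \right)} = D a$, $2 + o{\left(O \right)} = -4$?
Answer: $2032$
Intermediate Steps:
$R{\left(s \right)} = \frac{3}{8} - \frac{3 s}{8}$ ($R{\left(s \right)} = - \frac{s 3 - 3}{8} = - \frac{3 s - 3}{8} = - \frac{-3 + 3 s}{8} = \frac{3}{8} - \frac{3 s}{8}$)
$o{\left(O \right)} = -6$ ($o{\left(O \right)} = -2 - 4 = -6$)
$M = 16$ ($M = \left(-6 + 2\right)^{2} = \left(-4\right)^{2} = 16$)
$F{\left(9,0 \right)} + 127 M = 0 \cdot 9 + 127 \cdot 16 = 0 + 2032 = 2032$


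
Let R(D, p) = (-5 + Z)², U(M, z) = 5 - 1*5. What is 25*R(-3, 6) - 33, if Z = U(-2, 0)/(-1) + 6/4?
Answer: 1093/4 ≈ 273.25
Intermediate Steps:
U(M, z) = 0 (U(M, z) = 5 - 5 = 0)
Z = 3/2 (Z = 0/(-1) + 6/4 = 0*(-1) + 6*(¼) = 0 + 3/2 = 3/2 ≈ 1.5000)
R(D, p) = 49/4 (R(D, p) = (-5 + 3/2)² = (-7/2)² = 49/4)
25*R(-3, 6) - 33 = 25*(49/4) - 33 = 1225/4 - 33 = 1093/4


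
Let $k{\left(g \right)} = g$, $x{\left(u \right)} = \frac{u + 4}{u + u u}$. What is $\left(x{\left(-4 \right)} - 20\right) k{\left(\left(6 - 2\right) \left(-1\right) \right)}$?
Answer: $80$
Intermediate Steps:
$x{\left(u \right)} = \frac{4 + u}{u + u^{2}}$
$\left(x{\left(-4 \right)} - 20\right) k{\left(\left(6 - 2\right) \left(-1\right) \right)} = \left(\frac{4 - 4}{\left(-4\right) \left(1 - 4\right)} - 20\right) \left(6 - 2\right) \left(-1\right) = \left(\left(- \frac{1}{4}\right) \frac{1}{-3} \cdot 0 - 20\right) 4 \left(-1\right) = \left(\left(- \frac{1}{4}\right) \left(- \frac{1}{3}\right) 0 - 20\right) \left(-4\right) = \left(0 - 20\right) \left(-4\right) = \left(-20\right) \left(-4\right) = 80$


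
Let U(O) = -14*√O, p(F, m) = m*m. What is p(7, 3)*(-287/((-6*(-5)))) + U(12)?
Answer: -861/10 - 28*√3 ≈ -134.60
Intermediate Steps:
p(F, m) = m²
p(7, 3)*(-287/((-6*(-5)))) + U(12) = 3²*(-287/((-6*(-5)))) - 28*√3 = 9*(-287/30) - 28*√3 = -861/10 - 28*√3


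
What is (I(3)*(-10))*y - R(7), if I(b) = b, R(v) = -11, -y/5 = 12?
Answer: 1811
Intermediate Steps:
y = -60 (y = -5*12 = -60)
(I(3)*(-10))*y - R(7) = (3*(-10))*(-60) - 1*(-11) = -30*(-60) + 11 = 1800 + 11 = 1811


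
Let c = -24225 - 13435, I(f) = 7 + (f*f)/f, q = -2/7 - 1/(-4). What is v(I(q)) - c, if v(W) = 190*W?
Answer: 545765/14 ≈ 38983.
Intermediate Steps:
q = -1/28 (q = -2*1/7 - 1*(-1/4) = -2/7 + 1/4 = -1/28 ≈ -0.035714)
I(f) = 7 + f (I(f) = 7 + f**2/f = 7 + f)
c = -37660
v(I(q)) - c = 190*(7 - 1/28) - 1*(-37660) = 190*(195/28) + 37660 = 18525/14 + 37660 = 545765/14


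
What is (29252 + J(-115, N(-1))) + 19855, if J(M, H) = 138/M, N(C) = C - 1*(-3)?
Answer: 245529/5 ≈ 49106.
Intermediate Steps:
N(C) = 3 + C (N(C) = C + 3 = 3 + C)
(29252 + J(-115, N(-1))) + 19855 = (29252 + 138/(-115)) + 19855 = (29252 + 138*(-1/115)) + 19855 = (29252 - 6/5) + 19855 = 146254/5 + 19855 = 245529/5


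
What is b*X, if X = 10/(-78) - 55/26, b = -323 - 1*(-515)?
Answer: -5600/13 ≈ -430.77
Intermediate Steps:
b = 192 (b = -323 + 515 = 192)
X = -175/78 (X = 10*(-1/78) - 55*1/26 = -5/39 - 55/26 = -175/78 ≈ -2.2436)
b*X = 192*(-175/78) = -5600/13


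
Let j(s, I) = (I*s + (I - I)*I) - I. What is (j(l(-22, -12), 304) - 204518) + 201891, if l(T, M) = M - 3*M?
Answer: 4365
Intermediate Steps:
l(T, M) = -2*M
j(s, I) = -I + I*s (j(s, I) = (I*s + 0*I) - I = (I*s + 0) - I = I*s - I = -I + I*s)
(j(l(-22, -12), 304) - 204518) + 201891 = (304*(-1 - 2*(-12)) - 204518) + 201891 = (304*(-1 + 24) - 204518) + 201891 = (304*23 - 204518) + 201891 = (6992 - 204518) + 201891 = -197526 + 201891 = 4365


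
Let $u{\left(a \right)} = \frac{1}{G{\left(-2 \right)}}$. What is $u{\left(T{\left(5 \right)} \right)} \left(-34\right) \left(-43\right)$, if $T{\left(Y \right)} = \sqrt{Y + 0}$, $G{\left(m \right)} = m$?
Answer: $-731$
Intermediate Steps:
$T{\left(Y \right)} = \sqrt{Y}$
$u{\left(a \right)} = - \frac{1}{2}$ ($u{\left(a \right)} = \frac{1}{-2} = - \frac{1}{2}$)
$u{\left(T{\left(5 \right)} \right)} \left(-34\right) \left(-43\right) = \left(- \frac{1}{2}\right) \left(-34\right) \left(-43\right) = 17 \left(-43\right) = -731$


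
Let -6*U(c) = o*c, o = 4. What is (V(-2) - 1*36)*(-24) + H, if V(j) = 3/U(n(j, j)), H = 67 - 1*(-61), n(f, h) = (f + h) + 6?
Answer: 1046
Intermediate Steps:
n(f, h) = 6 + f + h
U(c) = -2*c/3
H = 128 (H = 67 + 61 = 128)
V(j) = 3/(-4 - 4*j/3) (V(j) = 3/((-2*(6 + j + j)/3)) = 3/((-2*(6 + 2*j)/3)) = 3/(-4 - 4*j/3))
(V(-2) - 1*36)*(-24) + H = (9/(4*(-3 - 1*(-2))) - 1*36)*(-24) + 128 = (9/(4*(-3 + 2)) - 36)*(-24) + 128 = ((9/4)/(-1) - 36)*(-24) + 128 = ((9/4)*(-1) - 36)*(-24) + 128 = (-9/4 - 36)*(-24) + 128 = -153/4*(-24) + 128 = 918 + 128 = 1046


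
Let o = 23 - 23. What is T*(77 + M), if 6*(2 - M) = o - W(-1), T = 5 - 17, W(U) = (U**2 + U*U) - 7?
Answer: -938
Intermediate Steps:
W(U) = -7 + 2*U**2 (W(U) = (U**2 + U**2) - 7 = 2*U**2 - 7 = -7 + 2*U**2)
o = 0
T = -12
M = 7/6 (M = 2 - (0 - (-7 + 2*(-1)**2))/6 = 2 - (0 - (-7 + 2*1))/6 = 2 - (0 - (-7 + 2))/6 = 2 - (0 - 1*(-5))/6 = 2 - (0 + 5)/6 = 2 - 1/6*5 = 2 - 5/6 = 7/6 ≈ 1.1667)
T*(77 + M) = -12*(77 + 7/6) = -12*469/6 = -938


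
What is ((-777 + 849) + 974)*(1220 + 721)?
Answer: 2030286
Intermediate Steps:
((-777 + 849) + 974)*(1220 + 721) = (72 + 974)*1941 = 1046*1941 = 2030286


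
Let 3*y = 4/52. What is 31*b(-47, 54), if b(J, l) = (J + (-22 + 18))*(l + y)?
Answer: -1110389/13 ≈ -85415.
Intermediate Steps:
y = 1/39 (y = (4/52)/3 = (4*(1/52))/3 = (1/3)*(1/13) = 1/39 ≈ 0.025641)
b(J, l) = (-4 + J)*(1/39 + l) (b(J, l) = (J + (-22 + 18))*(l + 1/39) = (J - 4)*(1/39 + l) = (-4 + J)*(1/39 + l))
31*b(-47, 54) = 31*(-4/39 - 4*54 + (1/39)*(-47) - 47*54) = 31*(-4/39 - 216 - 47/39 - 2538) = 31*(-35819/13) = -1110389/13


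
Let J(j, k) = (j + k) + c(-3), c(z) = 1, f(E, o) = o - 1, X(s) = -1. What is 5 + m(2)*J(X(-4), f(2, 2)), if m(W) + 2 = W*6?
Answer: 15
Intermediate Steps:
f(E, o) = -1 + o
m(W) = -2 + 6*W (m(W) = -2 + W*6 = -2 + 6*W)
J(j, k) = 1 + j + k (J(j, k) = (j + k) + 1 = 1 + j + k)
5 + m(2)*J(X(-4), f(2, 2)) = 5 + (-2 + 6*2)*(1 - 1 + (-1 + 2)) = 5 + (-2 + 12)*(1 - 1 + 1) = 5 + 10*1 = 5 + 10 = 15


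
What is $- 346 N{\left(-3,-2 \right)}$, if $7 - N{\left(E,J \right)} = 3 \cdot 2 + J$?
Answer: $-1038$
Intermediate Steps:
$N{\left(E,J \right)} = 1 - J$ ($N{\left(E,J \right)} = 7 - \left(3 \cdot 2 + J\right) = 7 - \left(6 + J\right) = 1 - J$)
$- 346 N{\left(-3,-2 \right)} = - 346 \left(1 - -2\right) = - 346 \left(1 + 2\right) = \left(-346\right) 3 = -1038$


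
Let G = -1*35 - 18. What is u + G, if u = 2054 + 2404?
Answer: 4405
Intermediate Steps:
G = -53 (G = -35 - 18 = -53)
u = 4458
u + G = 4458 - 53 = 4405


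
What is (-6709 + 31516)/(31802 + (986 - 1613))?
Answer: 24807/31175 ≈ 0.79573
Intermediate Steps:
(-6709 + 31516)/(31802 + (986 - 1613)) = 24807/(31802 - 627) = 24807/31175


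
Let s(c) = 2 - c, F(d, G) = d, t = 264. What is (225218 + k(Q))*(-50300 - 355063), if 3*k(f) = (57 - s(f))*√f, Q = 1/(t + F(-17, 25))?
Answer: -91295044134 - 1835753906*√247/61009 ≈ -9.1296e+10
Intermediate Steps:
Q = 1/247 (Q = 1/(264 - 17) = 1/247 ≈ 0.0040486)
k(f) = √f*(55 + f)/3 (k(f) = ((57 - (2 - f))*√f)/3 = ((57 + (-2 + f))*√f)/3 = ((55 + f)*√f)/3 = (√f*(55 + f))/3 = √f*(55 + f)/3)
(225218 + k(Q))*(-50300 - 355063) = (225218 + √(1/247)*(55 + 1/247)/3)*(-50300 - 355063) = (225218 + (⅓)*(√247/247)*(13586/247))*(-405363) = (225218 + 13586*√247/183027)*(-405363) = -91295044134 - 1835753906*√247/61009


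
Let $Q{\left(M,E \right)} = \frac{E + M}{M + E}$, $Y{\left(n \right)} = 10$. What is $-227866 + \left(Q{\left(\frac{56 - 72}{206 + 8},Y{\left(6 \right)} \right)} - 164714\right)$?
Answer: $-392579$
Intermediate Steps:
$Q{\left(M,E \right)} = 1$ ($Q{\left(M,E \right)} = \frac{E + M}{E + M} = 1$)
$-227866 + \left(Q{\left(\frac{56 - 72}{206 + 8},Y{\left(6 \right)} \right)} - 164714\right) = -227866 + \left(1 - 164714\right) = -227866 - 164713 = -392579$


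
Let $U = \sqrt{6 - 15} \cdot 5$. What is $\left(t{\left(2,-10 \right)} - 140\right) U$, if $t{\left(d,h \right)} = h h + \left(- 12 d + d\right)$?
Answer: $- 930 i \approx - 930.0 i$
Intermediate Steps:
$U = 15 i$ ($U = \sqrt{-9} \cdot 5 = 3 i 5 = 15 i \approx 15.0 i$)
$t{\left(d,h \right)} = h^{2} - 11 d$
$\left(t{\left(2,-10 \right)} - 140\right) U = \left(\left(\left(-10\right)^{2} - 22\right) - 140\right) 15 i = \left(\left(100 - 22\right) - 140\right) 15 i = \left(78 - 140\right) 15 i = - 62 \cdot 15 i = - 930 i$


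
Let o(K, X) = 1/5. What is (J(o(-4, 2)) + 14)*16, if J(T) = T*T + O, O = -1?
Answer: 5216/25 ≈ 208.64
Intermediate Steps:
o(K, X) = 1/5
J(T) = -1 + T**2 (J(T) = T*T - 1 = T**2 - 1 = -1 + T**2)
(J(o(-4, 2)) + 14)*16 = ((-1 + (1/5)**2) + 14)*16 = ((-1 + 1/25) + 14)*16 = (-24/25 + 14)*16 = (326/25)*16 = 5216/25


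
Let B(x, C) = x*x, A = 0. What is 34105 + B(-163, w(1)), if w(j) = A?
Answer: 60674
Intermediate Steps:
w(j) = 0
B(x, C) = x**2
34105 + B(-163, w(1)) = 34105 + (-163)**2 = 34105 + 26569 = 60674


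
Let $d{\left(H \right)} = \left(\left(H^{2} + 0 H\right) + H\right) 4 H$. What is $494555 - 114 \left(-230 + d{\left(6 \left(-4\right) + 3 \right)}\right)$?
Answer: $4542695$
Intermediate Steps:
$d{\left(H \right)} = H \left(4 H + 4 H^{2}\right)$ ($d{\left(H \right)} = \left(\left(H^{2} + 0\right) + H\right) 4 H = \left(H^{2} + H\right) 4 H = \left(H + H^{2}\right) 4 H = \left(4 H + 4 H^{2}\right) H = H \left(4 H + 4 H^{2}\right)$)
$494555 - 114 \left(-230 + d{\left(6 \left(-4\right) + 3 \right)}\right) = 494555 - 114 \left(-230 + 4 \left(6 \left(-4\right) + 3\right)^{2} \left(1 + \left(6 \left(-4\right) + 3\right)\right)\right) = 494555 - 114 \left(-230 + 4 \left(-24 + 3\right)^{2} \left(1 + \left(-24 + 3\right)\right)\right) = 494555 - 114 \left(-230 + 4 \left(-21\right)^{2} \left(1 - 21\right)\right) = 494555 - 114 \left(-230 + 4 \cdot 441 \left(-20\right)\right) = 494555 - 114 \left(-230 - 35280\right) = 494555 - -4048140 = 494555 + 4048140 = 4542695$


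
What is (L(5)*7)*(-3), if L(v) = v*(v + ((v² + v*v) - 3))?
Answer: -5460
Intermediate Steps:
L(v) = v*(-3 + v + 2*v²) (L(v) = v*(v + ((v² + v²) - 3)) = v*(v + (2*v² - 3)) = v*(v + (-3 + 2*v²)) = v*(-3 + v + 2*v²))
(L(5)*7)*(-3) = ((5*(-3 + 5 + 2*5²))*7)*(-3) = ((5*(-3 + 5 + 2*25))*7)*(-3) = ((5*(-3 + 5 + 50))*7)*(-3) = ((5*52)*7)*(-3) = (260*7)*(-3) = 1820*(-3) = -5460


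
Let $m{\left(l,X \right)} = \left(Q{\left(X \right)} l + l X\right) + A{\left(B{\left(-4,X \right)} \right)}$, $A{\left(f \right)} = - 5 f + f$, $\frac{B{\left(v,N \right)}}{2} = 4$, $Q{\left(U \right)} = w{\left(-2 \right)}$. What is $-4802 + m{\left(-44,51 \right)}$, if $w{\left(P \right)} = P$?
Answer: $-6990$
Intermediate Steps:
$Q{\left(U \right)} = -2$
$B{\left(v,N \right)} = 8$ ($B{\left(v,N \right)} = 2 \cdot 4 = 8$)
$A{\left(f \right)} = - 4 f$
$m{\left(l,X \right)} = -32 - 2 l + X l$ ($m{\left(l,X \right)} = \left(- 2 l + l X\right) - 32 = \left(- 2 l + X l\right) - 32 = -32 - 2 l + X l$)
$-4802 + m{\left(-44,51 \right)} = -4802 - 2188 = -6990$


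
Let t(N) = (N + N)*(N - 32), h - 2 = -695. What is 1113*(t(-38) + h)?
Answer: 5149851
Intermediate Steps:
h = -693 (h = 2 - 695 = -693)
t(N) = 2*N*(-32 + N) (t(N) = (2*N)*(-32 + N) = 2*N*(-32 + N))
1113*(t(-38) + h) = 1113*(2*(-38)*(-32 - 38) - 693) = 1113*(2*(-38)*(-70) - 693) = 1113*(5320 - 693) = 1113*4627 = 5149851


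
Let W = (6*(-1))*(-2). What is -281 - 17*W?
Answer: -485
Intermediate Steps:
W = 12 (W = -6*(-2) = 12)
-281 - 17*W = -281 - 17*12 = -281 - 204 = -485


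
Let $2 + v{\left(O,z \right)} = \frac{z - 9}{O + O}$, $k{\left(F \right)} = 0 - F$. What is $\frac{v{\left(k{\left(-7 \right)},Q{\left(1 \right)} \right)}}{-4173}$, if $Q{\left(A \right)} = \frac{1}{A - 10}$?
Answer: $\frac{167}{262899} \approx 0.00063523$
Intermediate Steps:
$Q{\left(A \right)} = \frac{1}{-10 + A}$
$k{\left(F \right)} = - F$
$v{\left(O,z \right)} = -2 + \frac{-9 + z}{2 O}$ ($v{\left(O,z \right)} = -2 + \frac{z - 9}{O + O} = -2 + \frac{-9 + z}{2 O}$)
$\frac{v{\left(k{\left(-7 \right)},Q{\left(1 \right)} \right)}}{-4173} = \frac{\frac{1}{2} \frac{1}{\left(-1\right) \left(-7\right)} \left(-9 + \frac{1}{-10 + 1} - 4 \left(\left(-1\right) \left(-7\right)\right)\right)}{-4173} = \frac{-9 + \frac{1}{-9} - 28}{2 \cdot 7} \left(- \frac{1}{4173}\right) = \frac{1}{2} \cdot \frac{1}{7} \left(-9 - \frac{1}{9} - 28\right) \left(- \frac{1}{4173}\right) = \frac{1}{2} \cdot \frac{1}{7} \left(- \frac{334}{9}\right) \left(- \frac{1}{4173}\right) = \left(- \frac{167}{63}\right) \left(- \frac{1}{4173}\right) = \frac{167}{262899}$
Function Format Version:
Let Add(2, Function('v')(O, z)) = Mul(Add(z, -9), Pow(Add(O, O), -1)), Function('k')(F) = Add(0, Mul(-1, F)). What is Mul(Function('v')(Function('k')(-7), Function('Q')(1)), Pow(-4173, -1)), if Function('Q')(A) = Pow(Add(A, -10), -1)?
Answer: Rational(167, 262899) ≈ 0.00063523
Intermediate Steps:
Function('Q')(A) = Pow(Add(-10, A), -1)
Function('k')(F) = Mul(-1, F)
Function('v')(O, z) = Add(-2, Mul(Rational(1, 2), Pow(O, -1), Add(-9, z))) (Function('v')(O, z) = Add(-2, Mul(Add(z, -9), Pow(Add(O, O), -1))) = Add(-2, Mul(Add(-9, z), Pow(Mul(2, O), -1))) = Add(-2, Mul(Add(-9, z), Mul(Rational(1, 2), Pow(O, -1)))) = Add(-2, Mul(Rational(1, 2), Pow(O, -1), Add(-9, z))))
Mul(Function('v')(Function('k')(-7), Function('Q')(1)), Pow(-4173, -1)) = Mul(Mul(Rational(1, 2), Pow(Mul(-1, -7), -1), Add(-9, Pow(Add(-10, 1), -1), Mul(-4, Mul(-1, -7)))), Pow(-4173, -1)) = Mul(Mul(Rational(1, 2), Pow(7, -1), Add(-9, Pow(-9, -1), Mul(-4, 7))), Rational(-1, 4173)) = Mul(Mul(Rational(1, 2), Rational(1, 7), Add(-9, Rational(-1, 9), -28)), Rational(-1, 4173)) = Mul(Mul(Rational(1, 2), Rational(1, 7), Rational(-334, 9)), Rational(-1, 4173)) = Mul(Rational(-167, 63), Rational(-1, 4173)) = Rational(167, 262899)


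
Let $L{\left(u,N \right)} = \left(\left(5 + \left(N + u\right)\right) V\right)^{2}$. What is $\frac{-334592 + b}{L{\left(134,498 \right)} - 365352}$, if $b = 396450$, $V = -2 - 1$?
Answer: $\frac{61858}{3286569} \approx 0.018821$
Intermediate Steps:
$V = -3$
$L{\left(u,N \right)} = \left(-15 - 3 N - 3 u\right)^{2}$ ($L{\left(u,N \right)} = \left(\left(5 + \left(N + u\right)\right) \left(-3\right)\right)^{2} = \left(\left(5 + N + u\right) \left(-3\right)\right)^{2} = \left(-15 - 3 N - 3 u\right)^{2}$)
$\frac{-334592 + b}{L{\left(134,498 \right)} - 365352} = \frac{-334592 + 396450}{9 \left(5 + 498 + 134\right)^{2} - 365352} = \frac{61858}{9 \cdot 637^{2} - 365352} = \frac{61858}{9 \cdot 405769 - 365352} = \frac{61858}{3651921 - 365352} = \frac{61858}{3286569}$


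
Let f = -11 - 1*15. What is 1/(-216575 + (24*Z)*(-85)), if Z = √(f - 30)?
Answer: I/(5*(-43315*I + 816*√14)) ≈ -4.5945e-6 + 3.2386e-7*I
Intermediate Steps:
f = -26 (f = -11 - 15 = -26)
Z = 2*I*√14 (Z = √(-26 - 30) = √(-56) = 2*I*√14 ≈ 7.4833*I)
1/(-216575 + (24*Z)*(-85)) = 1/(-216575 + (24*(2*I*√14))*(-85)) = 1/(-216575 + (48*I*√14)*(-85)) = 1/(-216575 - 4080*I*√14)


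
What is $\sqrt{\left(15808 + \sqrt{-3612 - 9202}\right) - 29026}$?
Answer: $\sqrt{-13218 + i \sqrt{12814}} \approx 0.4923 + 114.97 i$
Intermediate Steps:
$\sqrt{\left(15808 + \sqrt{-3612 - 9202}\right) - 29026} = \sqrt{\left(15808 + \sqrt{-12814}\right) - 29026} = \sqrt{\left(15808 + i \sqrt{12814}\right) - 29026} = \sqrt{-13218 + i \sqrt{12814}}$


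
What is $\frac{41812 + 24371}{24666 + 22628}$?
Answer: $\frac{5091}{3638} \approx 1.3994$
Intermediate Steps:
$\frac{41812 + 24371}{24666 + 22628} = \frac{66183}{47294} = 66183 \cdot \frac{1}{47294} = \frac{5091}{3638}$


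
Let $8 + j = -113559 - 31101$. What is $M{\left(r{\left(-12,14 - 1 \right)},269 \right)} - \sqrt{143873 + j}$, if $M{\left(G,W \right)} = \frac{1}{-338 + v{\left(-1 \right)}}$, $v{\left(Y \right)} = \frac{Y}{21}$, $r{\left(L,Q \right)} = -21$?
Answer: $- \frac{21}{7099} - i \sqrt{795} \approx -0.0029582 - 28.196 i$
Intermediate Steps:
$j = -144668$ ($j = -8 - 144660 = -144668$)
$v{\left(Y \right)} = \frac{Y}{21}$ ($v{\left(Y \right)} = Y \frac{1}{21} = \frac{Y}{21}$)
$M{\left(G,W \right)} = - \frac{21}{7099}$ ($M{\left(G,W \right)} = \frac{1}{-338 + \frac{1}{21} \left(-1\right)} = \frac{1}{-338 - \frac{1}{21}} = \frac{1}{- \frac{7099}{21}} = - \frac{21}{7099}$)
$M{\left(r{\left(-12,14 - 1 \right)},269 \right)} - \sqrt{143873 + j} = - \frac{21}{7099} - \sqrt{143873 - 144668} = - \frac{21}{7099} - \sqrt{-795} = - \frac{21}{7099} - i \sqrt{795}$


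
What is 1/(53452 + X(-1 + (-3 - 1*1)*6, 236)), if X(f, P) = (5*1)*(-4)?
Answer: 1/53432 ≈ 1.8715e-5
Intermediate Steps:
X(f, P) = -20 (X(f, P) = 5*(-4) = -20)
1/(53452 + X(-1 + (-3 - 1*1)*6, 236)) = 1/(53452 - 20) = 1/53432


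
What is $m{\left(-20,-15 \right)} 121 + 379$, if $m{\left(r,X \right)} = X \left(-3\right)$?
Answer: $5824$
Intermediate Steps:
$m{\left(r,X \right)} = - 3 X$
$m{\left(-20,-15 \right)} 121 + 379 = \left(-3\right) \left(-15\right) 121 + 379 = 45 \cdot 121 + 379 = 5445 + 379 = 5824$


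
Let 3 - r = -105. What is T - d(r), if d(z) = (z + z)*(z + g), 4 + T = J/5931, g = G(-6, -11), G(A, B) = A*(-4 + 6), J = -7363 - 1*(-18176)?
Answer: -122998127/5931 ≈ -20738.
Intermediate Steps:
J = 10813 (J = -7363 + 18176 = 10813)
r = 108 (r = 3 - 1*(-105) = 3 + 105 = 108)
G(A, B) = 2*A (G(A, B) = A*2 = 2*A)
g = -12 (g = 2*(-6) = -12)
T = -12911/5931 (T = -4 + 10813/5931 = -12911/5931 ≈ -2.1769)
d(z) = 2*z*(-12 + z) (d(z) = (z + z)*(z - 12) = (2*z)*(-12 + z) = 2*z*(-12 + z))
T - d(r) = -12911/5931 - 2*108*(-12 + 108) = -12911/5931 - 2*108*96 = -12911/5931 - 1*20736 = -12911/5931 - 20736 = -122998127/5931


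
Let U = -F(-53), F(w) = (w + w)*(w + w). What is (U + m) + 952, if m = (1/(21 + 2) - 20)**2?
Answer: -5229555/529 ≈ -9885.7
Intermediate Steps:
F(w) = 4*w**2 (F(w) = (2*w)*(2*w) = 4*w**2)
U = -11236 (U = -4*(-53)**2 = -4*2809 = -1*11236 = -11236)
m = 210681/529 (m = (1/23 - 20)**2 = (-459/23)**2 = 210681/529 ≈ 398.26)
(U + m) + 952 = (-11236 + 210681/529) + 952 = -5733163/529 + 952 = -5229555/529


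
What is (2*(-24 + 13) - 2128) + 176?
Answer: -1974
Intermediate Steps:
(2*(-24 + 13) - 2128) + 176 = (2*(-11) - 2128) + 176 = (-22 - 2128) + 176 = -2150 + 176 = -1974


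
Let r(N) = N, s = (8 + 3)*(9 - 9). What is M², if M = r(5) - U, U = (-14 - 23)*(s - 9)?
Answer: 107584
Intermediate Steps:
s = 0 (s = 11*0 = 0)
U = 333 (U = (-14 - 23)*(0 - 9) = -37*(-9) = 333)
M = -328 (M = 5 - 1*333 = 5 - 333 = -328)
M² = (-328)² = 107584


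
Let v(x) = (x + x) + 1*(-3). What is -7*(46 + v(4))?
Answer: -357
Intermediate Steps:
v(x) = -3 + 2*x (v(x) = 2*x - 3 = -3 + 2*x)
-7*(46 + v(4)) = -7*(46 + (-3 + 2*4)) = -7*(46 + (-3 + 8)) = -7*(46 + 5) = -7*51 = -357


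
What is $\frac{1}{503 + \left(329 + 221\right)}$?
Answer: $\frac{1}{1053} \approx 0.00094967$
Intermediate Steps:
$\frac{1}{503 + \left(329 + 221\right)} = \frac{1}{503 + 550} = \frac{1}{1053}$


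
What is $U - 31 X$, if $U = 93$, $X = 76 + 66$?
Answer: $-4309$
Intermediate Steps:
$X = 142$
$U - 31 X = 93 - 4402 = -4309$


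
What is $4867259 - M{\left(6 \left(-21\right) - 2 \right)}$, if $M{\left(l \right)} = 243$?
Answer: $4867016$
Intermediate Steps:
$4867259 - M{\left(6 \left(-21\right) - 2 \right)} = 4867259 - 243 = 4867016$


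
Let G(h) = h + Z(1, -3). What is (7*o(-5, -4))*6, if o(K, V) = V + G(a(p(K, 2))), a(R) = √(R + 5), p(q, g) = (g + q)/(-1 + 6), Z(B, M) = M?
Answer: -294 + 42*√110/5 ≈ -205.90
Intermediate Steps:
p(q, g) = g/5 + q/5 (p(q, g) = (g + q)/5 = (g + q)*(⅕) = g/5 + q/5)
a(R) = √(5 + R)
G(h) = -3 + h (G(h) = h - 3 = -3 + h)
o(K, V) = -3 + V + √(27/5 + K/5) (o(K, V) = V + (-3 + √(5 + ((⅕)*2 + K/5))) = V + (-3 + √(5 + (⅖ + K/5))) = V + (-3 + √(27/5 + K/5)) = -3 + V + √(27/5 + K/5))
(7*o(-5, -4))*6 = (7*(-3 - 4 + √(135 + 5*(-5))/5))*6 = (7*(-3 - 4 + √(135 - 25)/5))*6 = (7*(-3 - 4 + √110/5))*6 = (7*(-7 + √110/5))*6 = (-49 + 7*√110/5)*6 = -294 + 42*√110/5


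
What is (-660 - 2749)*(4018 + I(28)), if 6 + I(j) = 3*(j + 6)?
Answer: -14024626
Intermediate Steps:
I(j) = 12 + 3*j (I(j) = -6 + 3*(j + 6) = -6 + 3*(6 + j) = -6 + (18 + 3*j) = 12 + 3*j)
(-660 - 2749)*(4018 + I(28)) = (-660 - 2749)*(4018 + (12 + 3*28)) = -3409*(4018 + (12 + 84)) = -3409*(4018 + 96) = -3409*4114 = -14024626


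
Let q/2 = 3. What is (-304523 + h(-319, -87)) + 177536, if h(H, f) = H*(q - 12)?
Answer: -125073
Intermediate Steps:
q = 6 (q = 2*3 = 6)
h(H, f) = -6*H (h(H, f) = H*(6 - 12) = H*(-6) = -6*H)
(-304523 + h(-319, -87)) + 177536 = (-304523 - 6*(-319)) + 177536 = (-304523 + 1914) + 177536 = -302609 + 177536 = -125073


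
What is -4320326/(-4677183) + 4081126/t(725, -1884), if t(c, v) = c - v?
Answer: 19099444878592/12202770447 ≈ 1565.2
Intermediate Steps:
-4320326/(-4677183) + 4081126/t(725, -1884) = -4320326/(-4677183) + 4081126/(725 - 1*(-1884)) = -4320326*(-1/4677183) + 4081126/(725 + 1884) = 4320326/4677183 + 4081126/2609 = 19099444878592/12202770447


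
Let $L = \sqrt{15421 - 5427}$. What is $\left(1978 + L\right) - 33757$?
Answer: $-31779 + \sqrt{9994} \approx -31679.0$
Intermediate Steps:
$L = \sqrt{9994} \approx 99.97$
$\left(1978 + L\right) - 33757 = \left(1978 + \sqrt{9994}\right) - 33757 = -31779 + \sqrt{9994}$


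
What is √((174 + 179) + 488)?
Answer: 29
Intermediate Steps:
√((174 + 179) + 488) = √(353 + 488) = √841 = 29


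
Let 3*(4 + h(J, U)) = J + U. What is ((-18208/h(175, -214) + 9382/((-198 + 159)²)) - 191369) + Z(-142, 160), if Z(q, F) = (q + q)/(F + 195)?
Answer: -24601975283/129285 ≈ -1.9029e+5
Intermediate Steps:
Z(q, F) = 2*q/(195 + F) (Z(q, F) = (2*q)/(195 + F) = 2*q/(195 + F))
h(J, U) = -4 + J/3 + U/3 (h(J, U) = -4 + (J + U)/3 = -4 + (J/3 + U/3) = -4 + J/3 + U/3)
((-18208/h(175, -214) + 9382/((-198 + 159)²)) - 191369) + Z(-142, 160) = ((-18208/(-4 + (⅓)*175 + (⅓)*(-214)) + 9382/((-198 + 159)²)) - 191369) + 2*(-142)/(195 + 160) = ((-18208/(-4 + 175/3 - 214/3) + 9382/((-39)²)) - 191369) + 2*(-142)/355 = ((-18208/(-17) + 9382/1521) - 191369) + 2*(-142)*(1/355) = ((-18208*(-1/17) + 9382*(1/1521)) - 191369) - ⅘ = ((18208/17 + 9382/1521) - 191369) - ⅘ = (27853862/25857 - 191369) - ⅘ = -4920374371/25857 - ⅘ = -24601975283/129285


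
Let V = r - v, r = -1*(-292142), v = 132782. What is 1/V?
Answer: 1/159360 ≈ 6.2751e-6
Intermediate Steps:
r = 292142
V = 159360 (V = 292142 - 1*132782 = 292142 - 132782 = 159360)
1/V = 1/159360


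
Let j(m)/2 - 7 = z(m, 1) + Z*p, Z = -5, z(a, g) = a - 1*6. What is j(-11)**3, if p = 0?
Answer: -8000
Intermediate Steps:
z(a, g) = -6 + a (z(a, g) = a - 6 = -6 + a)
j(m) = 2 + 2*m (j(m) = 14 + 2*((-6 + m) - 5*0) = 14 + 2*((-6 + m) + 0) = 14 + 2*(-6 + m) = 14 + (-12 + 2*m) = 2 + 2*m)
j(-11)**3 = (2 + 2*(-11))**3 = (2 - 22)**3 = (-20)**3 = -8000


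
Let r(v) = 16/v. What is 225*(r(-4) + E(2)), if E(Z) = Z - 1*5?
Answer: -1575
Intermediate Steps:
E(Z) = -5 + Z (E(Z) = Z - 5 = -5 + Z)
225*(r(-4) + E(2)) = 225*(16/(-4) + (-5 + 2)) = 225*(16*(-¼) - 3) = 225*(-4 - 3) = 225*(-7) = -1575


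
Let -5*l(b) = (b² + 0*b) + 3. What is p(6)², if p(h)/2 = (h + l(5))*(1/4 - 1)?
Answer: 9/25 ≈ 0.36000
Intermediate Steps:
l(b) = -⅗ - b²/5 (l(b) = -((b² + 0*b) + 3)/5 = -((b² + 0) + 3)/5 = -(b² + 3)/5 = -(3 + b²)/5 = -⅗ - b²/5)
p(h) = 42/5 - 3*h/2 (p(h) = 2*((h + (-⅗ - ⅕*5²))*(1/4 - 1)) = 2*((h + (-⅗ - ⅕*25))*(¼ - 1)) = 2*((h + (-⅗ - 5))*(-¾)) = 2*((h - 28/5)*(-¾)) = 2*((-28/5 + h)*(-¾)) = 2*(21/5 - 3*h/4) = 42/5 - 3*h/2)
p(6)² = (42/5 - 3/2*6)² = (42/5 - 9)² = (-⅗)² = 9/25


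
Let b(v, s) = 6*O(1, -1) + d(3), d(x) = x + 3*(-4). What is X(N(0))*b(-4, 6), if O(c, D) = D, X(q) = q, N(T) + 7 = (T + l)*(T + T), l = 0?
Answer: 105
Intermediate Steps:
N(T) = -7 + 2*T² (N(T) = -7 + (T + 0)*(T + T) = -7 + T*(2*T) = -7 + 2*T²)
d(x) = -12 + x (d(x) = x - 12 = -12 + x)
b(v, s) = -15 (b(v, s) = 6*(-1) + (-12 + 3) = -6 - 9 = -15)
X(N(0))*b(-4, 6) = (-7 + 2*0²)*(-15) = (-7 + 2*0)*(-15) = (-7 + 0)*(-15) = -7*(-15) = 105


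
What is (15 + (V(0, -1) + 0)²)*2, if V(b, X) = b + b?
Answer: 30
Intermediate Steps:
V(b, X) = 2*b
(15 + (V(0, -1) + 0)²)*2 = (15 + (2*0 + 0)²)*2 = (15 + (0 + 0)²)*2 = (15 + 0²)*2 = (15 + 0)*2 = 15*2 = 30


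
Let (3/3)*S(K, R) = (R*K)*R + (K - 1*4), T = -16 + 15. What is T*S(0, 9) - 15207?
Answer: -15203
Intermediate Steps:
T = -1
S(K, R) = -4 + K + K*R**2 (S(K, R) = (R*K)*R + (K - 1*4) = (K*R)*R + (K - 4) = K*R**2 + (-4 + K) = -4 + K + K*R**2)
T*S(0, 9) - 15207 = -(-4 + 0 + 0*9**2) - 15207 = -(-4 + 0 + 0*81) - 15207 = -(-4 + 0 + 0) - 15207 = -1*(-4) - 15207 = 4 - 15207 = -15203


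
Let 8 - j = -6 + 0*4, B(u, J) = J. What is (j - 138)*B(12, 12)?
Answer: -1488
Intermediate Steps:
j = 14 (j = 8 - (-6 + 0*4) = 8 - (-6 + 0) = 8 - 1*(-6) = 8 + 6 = 14)
(j - 138)*B(12, 12) = (14 - 138)*12 = -124*12 = -1488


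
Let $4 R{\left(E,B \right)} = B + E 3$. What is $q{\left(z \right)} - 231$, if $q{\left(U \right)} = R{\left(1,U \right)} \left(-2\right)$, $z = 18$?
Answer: $- \frac{483}{2} \approx -241.5$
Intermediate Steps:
$R{\left(E,B \right)} = \frac{B}{4} + \frac{3 E}{4}$ ($R{\left(E,B \right)} = \frac{B + E 3}{4} = \frac{B + 3 E}{4} = \frac{B}{4} + \frac{3 E}{4}$)
$q{\left(U \right)} = - \frac{3}{2} - \frac{U}{2}$ ($q{\left(U \right)} = \left(\frac{U}{4} + \frac{3}{4} \cdot 1\right) \left(-2\right) = \left(\frac{U}{4} + \frac{3}{4}\right) \left(-2\right) = \left(\frac{3}{4} + \frac{U}{4}\right) \left(-2\right) = - \frac{3}{2} - \frac{U}{2}$)
$q{\left(z \right)} - 231 = \left(- \frac{3}{2} - 9\right) - 231 = - \frac{21}{2} - 231 = - \frac{483}{2}$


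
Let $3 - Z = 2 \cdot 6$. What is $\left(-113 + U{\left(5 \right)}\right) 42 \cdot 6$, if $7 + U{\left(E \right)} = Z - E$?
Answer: $-33768$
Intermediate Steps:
$Z = -9$ ($Z = 3 - 2 \cdot 6 = 3 - 12 = -9$)
$U{\left(E \right)} = -16 - E$ ($U{\left(E \right)} = -7 - \left(9 + E\right) = -16 - E$)
$\left(-113 + U{\left(5 \right)}\right) 42 \cdot 6 = \left(-113 - 21\right) 42 \cdot 6 = \left(-113 - 21\right) 252 = \left(-134\right) 252 = -33768$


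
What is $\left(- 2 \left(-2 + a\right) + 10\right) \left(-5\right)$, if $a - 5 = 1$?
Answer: $-10$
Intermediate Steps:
$a = 6$ ($a = 5 + 1 = 6$)
$\left(- 2 \left(-2 + a\right) + 10\right) \left(-5\right) = \left(- 2 \left(-2 + 6\right) + 10\right) \left(-5\right) = \left(\left(-2\right) 4 + 10\right) \left(-5\right) = \left(-8 + 10\right) \left(-5\right) = 2 \left(-5\right) = -10$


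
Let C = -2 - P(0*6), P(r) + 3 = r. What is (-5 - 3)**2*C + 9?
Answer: 73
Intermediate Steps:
P(r) = -3 + r
C = 1 (C = -2 - (-3 + 0*6) = -2 - (-3 + 0) = -2 - 1*(-3) = -2 + 3 = 1)
(-5 - 3)**2*C + 9 = (-5 - 3)**2*1 + 9 = (-8)**2*1 + 9 = 64*1 + 9 = 64 + 9 = 73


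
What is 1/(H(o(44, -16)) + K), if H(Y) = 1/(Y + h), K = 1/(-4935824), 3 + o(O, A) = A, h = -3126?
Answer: -15523166480/4938969 ≈ -3143.0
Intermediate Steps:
o(O, A) = -3 + A
K = -1/4935824 ≈ -2.0260e-7
H(Y) = 1/(-3126 + Y) (H(Y) = 1/(Y - 3126) = 1/(-3126 + Y))
1/(H(o(44, -16)) + K) = 1/(1/(-3126 + (-3 - 16)) - 1/4935824) = 1/(1/(-3126 - 19) - 1/4935824) = 1/(1/(-3145) - 1/4935824) = 1/(-1/3145 - 1/4935824) = 1/(-4938969/15523166480) = -15523166480/4938969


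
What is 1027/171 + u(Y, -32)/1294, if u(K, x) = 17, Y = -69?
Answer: 1331845/221274 ≈ 6.0190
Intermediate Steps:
1027/171 + u(Y, -32)/1294 = 1027/171 + 17/1294 = 1331845/221274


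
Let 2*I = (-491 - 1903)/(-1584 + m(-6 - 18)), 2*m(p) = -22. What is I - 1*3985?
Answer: -6354878/1595 ≈ -3984.3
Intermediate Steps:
m(p) = -11 (m(p) = (½)*(-22) = -11)
I = 1197/1595 (I = ((-491 - 1903)/(-1584 - 11))/2 = (-2394/(-1595))/2 = (-2394*(-1/1595))/2 = (½)*(2394/1595) = 1197/1595 ≈ 0.75047)
I - 1*3985 = 1197/1595 - 1*3985 = 1197/1595 - 3985 = -6354878/1595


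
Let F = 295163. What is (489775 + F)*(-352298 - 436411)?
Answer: -619087665042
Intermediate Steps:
(489775 + F)*(-352298 - 436411) = (489775 + 295163)*(-352298 - 436411) = 784938*(-788709) = -619087665042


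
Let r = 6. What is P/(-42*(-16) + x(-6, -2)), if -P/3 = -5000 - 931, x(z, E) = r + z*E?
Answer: 5931/230 ≈ 25.787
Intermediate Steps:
x(z, E) = 6 + E*z (x(z, E) = 6 + z*E = 6 + E*z)
P = 17793 (P = -3*(-5000 - 931) = -3*(-5931) = 17793)
P/(-42*(-16) + x(-6, -2)) = 17793/(-42*(-16) + (6 - 2*(-6))) = 17793/(672 + (6 + 12)) = 17793/(672 + 18) = 17793/690 = 17793*(1/690) = 5931/230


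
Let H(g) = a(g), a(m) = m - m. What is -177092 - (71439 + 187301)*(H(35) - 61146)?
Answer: 15820738948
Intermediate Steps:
a(m) = 0
H(g) = 0
-177092 - (71439 + 187301)*(H(35) - 61146) = -177092 - (71439 + 187301)*(0 - 61146) = -177092 - 258740*(-61146) = -177092 - 1*(-15820916040) = -177092 + 15820916040 = 15820738948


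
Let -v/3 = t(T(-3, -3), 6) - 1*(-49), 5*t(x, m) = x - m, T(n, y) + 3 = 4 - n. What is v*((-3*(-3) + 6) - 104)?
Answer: 64881/5 ≈ 12976.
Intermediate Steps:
T(n, y) = 1 - n (T(n, y) = -3 + (4 - n) = 1 - n)
t(x, m) = -m/5 + x/5 (t(x, m) = (x - m)/5 = -m/5 + x/5)
v = -729/5 (v = -3*((-⅕*6 + (1 - 1*(-3))/5) - 1*(-49)) = -3*((-6/5 + (1 + 3)/5) + 49) = -3*((-6/5 + (⅕)*4) + 49) = -3*((-6/5 + ⅘) + 49) = -3*(-⅖ + 49) = -3*243/5 = -729/5 ≈ -145.80)
v*((-3*(-3) + 6) - 104) = -729*((-3*(-3) + 6) - 104)/5 = -729*((9 + 6) - 104)/5 = -729*(15 - 104)/5 = -729/5*(-89) = 64881/5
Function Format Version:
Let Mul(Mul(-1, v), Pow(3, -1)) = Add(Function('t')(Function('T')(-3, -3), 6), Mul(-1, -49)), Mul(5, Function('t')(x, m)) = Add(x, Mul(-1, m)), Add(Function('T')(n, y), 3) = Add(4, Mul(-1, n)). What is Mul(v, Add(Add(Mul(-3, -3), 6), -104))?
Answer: Rational(64881, 5) ≈ 12976.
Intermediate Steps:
Function('T')(n, y) = Add(1, Mul(-1, n)) (Function('T')(n, y) = Add(-3, Add(4, Mul(-1, n))) = Add(1, Mul(-1, n)))
Function('t')(x, m) = Add(Mul(Rational(-1, 5), m), Mul(Rational(1, 5), x)) (Function('t')(x, m) = Mul(Rational(1, 5), Add(x, Mul(-1, m))) = Add(Mul(Rational(-1, 5), m), Mul(Rational(1, 5), x)))
v = Rational(-729, 5) (v = Mul(-3, Add(Add(Mul(Rational(-1, 5), 6), Mul(Rational(1, 5), Add(1, Mul(-1, -3)))), Mul(-1, -49))) = Mul(-3, Add(Add(Rational(-6, 5), Mul(Rational(1, 5), Add(1, 3))), 49)) = Mul(-3, Add(Add(Rational(-6, 5), Mul(Rational(1, 5), 4)), 49)) = Mul(-3, Add(Add(Rational(-6, 5), Rational(4, 5)), 49)) = Mul(-3, Add(Rational(-2, 5), 49)) = Mul(-3, Rational(243, 5)) = Rational(-729, 5) ≈ -145.80)
Mul(v, Add(Add(Mul(-3, -3), 6), -104)) = Mul(Rational(-729, 5), Add(Add(Mul(-3, -3), 6), -104)) = Mul(Rational(-729, 5), Add(Add(9, 6), -104)) = Mul(Rational(-729, 5), Add(15, -104)) = Mul(Rational(-729, 5), -89) = Rational(64881, 5)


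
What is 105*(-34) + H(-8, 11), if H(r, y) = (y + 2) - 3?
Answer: -3560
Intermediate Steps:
H(r, y) = -1 + y (H(r, y) = (2 + y) - 3 = -1 + y)
105*(-34) + H(-8, 11) = 105*(-34) + (-1 + 11) = -3570 + 10 = -3560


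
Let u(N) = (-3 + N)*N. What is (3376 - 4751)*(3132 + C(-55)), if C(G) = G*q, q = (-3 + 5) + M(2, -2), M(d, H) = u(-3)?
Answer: -2794000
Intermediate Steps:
u(N) = N*(-3 + N)
M(d, H) = 18 (M(d, H) = -3*(-3 - 3) = -3*(-6) = 18)
q = 20 (q = (-3 + 5) + 18 = 2 + 18 = 20)
C(G) = 20*G (C(G) = G*20 = 20*G)
(3376 - 4751)*(3132 + C(-55)) = (3376 - 4751)*(3132 + 20*(-55)) = -1375*(3132 - 1100) = -1375*2032 = -2794000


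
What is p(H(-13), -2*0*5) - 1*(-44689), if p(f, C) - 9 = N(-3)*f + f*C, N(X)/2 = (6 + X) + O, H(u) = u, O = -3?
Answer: 44698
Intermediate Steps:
N(X) = 6 + 2*X (N(X) = 2*((6 + X) - 3) = 2*(3 + X) = 6 + 2*X)
p(f, C) = 9 + C*f (p(f, C) = 9 + ((6 + 2*(-3))*f + f*C) = 9 + ((6 - 6)*f + C*f) = 9 + (0*f + C*f) = 9 + (0 + C*f) = 9 + C*f)
p(H(-13), -2*0*5) - 1*(-44689) = (9 + (-2*0*5)*(-13)) - 1*(-44689) = (9 + (0*5)*(-13)) + 44689 = (9 + 0*(-13)) + 44689 = (9 + 0) + 44689 = 9 + 44689 = 44698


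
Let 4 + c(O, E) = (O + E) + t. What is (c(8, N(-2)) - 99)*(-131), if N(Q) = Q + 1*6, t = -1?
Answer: 12052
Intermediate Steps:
N(Q) = 6 + Q (N(Q) = Q + 6 = 6 + Q)
c(O, E) = -5 + E + O (c(O, E) = -4 + ((O + E) - 1) = -4 + ((E + O) - 1) = -4 + (-1 + E + O) = -5 + E + O)
(c(8, N(-2)) - 99)*(-131) = ((-5 + (6 - 2) + 8) - 99)*(-131) = ((-5 + 4 + 8) - 99)*(-131) = (7 - 99)*(-131) = -92*(-131) = 12052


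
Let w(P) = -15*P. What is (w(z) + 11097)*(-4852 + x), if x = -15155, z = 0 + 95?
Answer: -193507704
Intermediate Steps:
z = 95
(w(z) + 11097)*(-4852 + x) = (-15*95 + 11097)*(-4852 - 15155) = (-1425 + 11097)*(-20007) = 9672*(-20007) = -193507704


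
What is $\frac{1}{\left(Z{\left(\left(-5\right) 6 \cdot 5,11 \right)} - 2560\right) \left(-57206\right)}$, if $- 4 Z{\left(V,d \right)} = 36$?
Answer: $\frac{1}{146962214} \approx 6.8045 \cdot 10^{-9}$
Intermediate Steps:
$Z{\left(V,d \right)} = -9$ ($Z{\left(V,d \right)} = \left(- \frac{1}{4}\right) 36 = -9$)
$\frac{1}{\left(Z{\left(\left(-5\right) 6 \cdot 5,11 \right)} - 2560\right) \left(-57206\right)} = \frac{1}{\left(-9 - 2560\right) \left(-57206\right)} = \frac{1}{-2569} \left(- \frac{1}{57206}\right) = \left(- \frac{1}{2569}\right) \left(- \frac{1}{57206}\right) = \frac{1}{146962214}$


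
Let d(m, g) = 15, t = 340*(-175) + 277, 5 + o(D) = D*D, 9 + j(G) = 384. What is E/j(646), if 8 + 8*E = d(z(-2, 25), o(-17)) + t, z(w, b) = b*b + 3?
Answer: -7402/375 ≈ -19.739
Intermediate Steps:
j(G) = 375 (j(G) = -9 + 384 = 375)
o(D) = -5 + D**2 (o(D) = -5 + D*D = -5 + D**2)
t = -59223 (t = -59500 + 277 = -59223)
z(w, b) = 3 + b**2 (z(w, b) = b**2 + 3 = 3 + b**2)
E = -7402 (E = -1 + (15 - 59223)/8 = -1 + (1/8)*(-59208) = -1 - 7401 = -7402)
E/j(646) = -7402/375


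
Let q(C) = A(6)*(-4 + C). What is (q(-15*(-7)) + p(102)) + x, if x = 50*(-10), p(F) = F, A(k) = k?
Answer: 208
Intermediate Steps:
q(C) = -24 + 6*C (q(C) = 6*(-4 + C) = -24 + 6*C)
x = -500
(q(-15*(-7)) + p(102)) + x = ((-24 + 6*(-15*(-7))) + 102) - 500 = ((-24 + 6*105) + 102) - 500 = ((-24 + 630) + 102) - 500 = (606 + 102) - 500 = 708 - 500 = 208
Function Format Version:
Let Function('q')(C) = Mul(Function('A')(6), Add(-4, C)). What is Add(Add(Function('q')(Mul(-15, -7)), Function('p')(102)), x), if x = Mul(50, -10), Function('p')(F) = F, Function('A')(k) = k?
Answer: 208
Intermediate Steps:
Function('q')(C) = Add(-24, Mul(6, C)) (Function('q')(C) = Mul(6, Add(-4, C)) = Add(-24, Mul(6, C)))
x = -500
Add(Add(Function('q')(Mul(-15, -7)), Function('p')(102)), x) = Add(Add(Add(-24, Mul(6, Mul(-15, -7))), 102), -500) = Add(Add(Add(-24, Mul(6, 105)), 102), -500) = Add(Add(Add(-24, 630), 102), -500) = Add(Add(606, 102), -500) = Add(708, -500) = 208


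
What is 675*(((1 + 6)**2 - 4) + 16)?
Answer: 41175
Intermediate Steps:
675*(((1 + 6)**2 - 4) + 16) = 675*((7**2 - 4) + 16) = 675*((49 - 4) + 16) = 675*(45 + 16) = 675*61 = 41175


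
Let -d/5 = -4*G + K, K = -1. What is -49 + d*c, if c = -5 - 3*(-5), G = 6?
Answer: 1201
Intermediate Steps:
c = 10 (c = -5 + 15 = 10)
d = 125 (d = -5*(-4*6 - 1) = -5*(-24 - 1) = -5*(-25) = 125)
-49 + d*c = -49 + 125*10 = -49 + 1250 = 1201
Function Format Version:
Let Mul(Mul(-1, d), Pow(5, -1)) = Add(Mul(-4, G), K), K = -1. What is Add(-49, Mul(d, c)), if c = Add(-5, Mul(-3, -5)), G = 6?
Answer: 1201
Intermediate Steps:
c = 10 (c = Add(-5, 15) = 10)
d = 125 (d = Mul(-5, Add(Mul(-4, 6), -1)) = Mul(-5, Add(-24, -1)) = Mul(-5, -25) = 125)
Add(-49, Mul(d, c)) = Add(-49, Mul(125, 10)) = Add(-49, 1250) = 1201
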